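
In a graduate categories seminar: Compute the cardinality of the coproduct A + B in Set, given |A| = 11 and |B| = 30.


In Set, the coproduct A + B is the disjoint union.
|A + B| = |A| + |B| = 11 + 30 = 41

41


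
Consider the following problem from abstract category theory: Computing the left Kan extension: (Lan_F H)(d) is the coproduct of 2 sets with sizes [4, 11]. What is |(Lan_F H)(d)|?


Pointwise, the left Kan extension (Lan_F H)(d) is the colimit, indexed
by the comma category (F downarrow d), of H composed with the
projection (F downarrow d) -> C. Here that colimit is given
as a coproduct (disjoint union) of sets, so its cardinality is the
sum of the sizes of the summands.
Coproduct of sets with sizes: 4 + 11
= 15

15


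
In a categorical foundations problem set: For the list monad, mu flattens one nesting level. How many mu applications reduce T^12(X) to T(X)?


Each application of mu: T^2 -> T removes one layer of nesting.
Starting at depth 12 (i.e., T^12(X)), we need to reach T(X).
Number of mu applications = 12 - 1 = 11

11


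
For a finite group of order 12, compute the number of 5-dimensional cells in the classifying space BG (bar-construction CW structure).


In the bar-construction CW model of BG, the n-cells are indexed by
n-tuples [g_1|...|g_n] of non-identity elements of G (degenerate
simplices with some g_i = e do not contribute cells), so there are
(|G| - 1)^n n-cells.
For dim = 5 with |G| = 12:
cells = (12 - 1)^5 = 11^5 = 161051

161051


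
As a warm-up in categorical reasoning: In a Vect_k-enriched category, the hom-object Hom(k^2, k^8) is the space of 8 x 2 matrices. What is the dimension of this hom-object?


In Vect-enriched categories, Hom(k^n, k^m) is the space of m x n matrices.
dim(Hom(k^2, k^8)) = 8 * 2 = 16

16


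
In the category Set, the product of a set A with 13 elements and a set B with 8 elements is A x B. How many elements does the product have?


In Set, the product A x B is the Cartesian product.
By the universal property, |A x B| = |A| * |B|.
|A x B| = 13 * 8 = 104

104


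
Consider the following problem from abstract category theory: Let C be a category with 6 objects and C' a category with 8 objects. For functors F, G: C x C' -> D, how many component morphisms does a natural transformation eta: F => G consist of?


A natural transformation eta: F => G assigns one component morphism per
object of the domain category.
The domain is the product category C x C', so
|Ob(C x C')| = |Ob(C)| * |Ob(C')| = 6 * 8 = 48.
Therefore eta has 48 component morphisms.

48


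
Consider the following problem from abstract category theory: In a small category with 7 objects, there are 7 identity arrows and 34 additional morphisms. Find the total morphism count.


Each object has an identity morphism, giving 7 identities.
Adding the 34 non-identity morphisms:
Total = 7 + 34 = 41

41


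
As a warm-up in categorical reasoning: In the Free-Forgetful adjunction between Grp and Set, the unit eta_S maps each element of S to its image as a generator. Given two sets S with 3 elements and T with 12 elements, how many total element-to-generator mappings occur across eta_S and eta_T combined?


The unit eta_X: X -> U(F(X)) of the Free-Forgetful adjunction
maps each element of X to a generator of F(X). For X = S + T (disjoint
union in Set), |S + T| = |S| + |T|.
Total mappings = 3 + 12 = 15.

15


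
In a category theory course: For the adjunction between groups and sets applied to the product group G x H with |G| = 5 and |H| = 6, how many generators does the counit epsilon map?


The counit epsilon_K: F(U(K)) -> K of the Free-Forgetful adjunction
maps |K| generators of F(U(K)) into K. For K = G x H (the product group),
|G x H| = |G| * |H|.
Total generators mapped = 5 * 6 = 30.

30


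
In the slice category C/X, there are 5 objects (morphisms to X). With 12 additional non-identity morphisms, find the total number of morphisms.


In the slice category C/X, objects are morphisms to X.
Identity morphisms: 5 (one per object of C/X).
Non-identity morphisms: 12.
Total = 5 + 12 = 17

17


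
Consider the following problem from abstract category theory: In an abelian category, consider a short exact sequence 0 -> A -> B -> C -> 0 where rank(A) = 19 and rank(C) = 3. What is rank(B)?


For a short exact sequence 0 -> A -> B -> C -> 0,
rank is additive: rank(B) = rank(A) + rank(C).
rank(B) = 19 + 3 = 22

22


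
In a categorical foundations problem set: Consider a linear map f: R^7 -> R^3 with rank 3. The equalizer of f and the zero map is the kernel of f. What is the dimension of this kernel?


The equalizer of f and the zero map is ker(f).
By the rank-nullity theorem: dim(ker(f)) = dim(domain) - rank(f).
dim(ker(f)) = 7 - 3 = 4

4


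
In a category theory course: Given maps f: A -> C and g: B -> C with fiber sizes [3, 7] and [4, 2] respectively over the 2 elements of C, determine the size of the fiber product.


The pullback A x_C B consists of pairs (a, b) with f(a) = g(b).
For each element c in C, the fiber product has |f^-1(c)| * |g^-1(c)| elements.
Summing over C: 3 * 4 + 7 * 2
= 12 + 14 = 26

26


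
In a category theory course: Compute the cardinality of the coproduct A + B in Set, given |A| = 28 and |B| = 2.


In Set, the coproduct A + B is the disjoint union.
|A + B| = |A| + |B| = 28 + 2 = 30

30


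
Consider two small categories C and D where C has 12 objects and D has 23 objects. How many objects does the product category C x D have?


The product category C x D has objects that are pairs (c, d).
Number of pairs = |Ob(C)| * |Ob(D)| = 12 * 23 = 276

276


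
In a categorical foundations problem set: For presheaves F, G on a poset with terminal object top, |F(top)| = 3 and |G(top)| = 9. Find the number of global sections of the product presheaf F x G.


Global sections of a presheaf on a poset with terminal top satisfy
Gamma(H) ~ H(top). Presheaves admit pointwise products, so
(F x G)(top) = F(top) x G(top) (Cartesian product).
|Gamma(F x G)| = |F(top)| * |G(top)| = 3 * 9 = 27.

27


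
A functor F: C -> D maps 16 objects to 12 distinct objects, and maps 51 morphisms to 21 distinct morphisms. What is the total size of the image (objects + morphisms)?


The image of F consists of distinct objects and distinct morphisms.
|Im(F)| on objects = 12
|Im(F)| on morphisms = 21
Total image cardinality = 12 + 21 = 33

33


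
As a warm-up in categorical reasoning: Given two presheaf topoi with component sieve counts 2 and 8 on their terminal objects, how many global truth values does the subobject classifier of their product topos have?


In a product of presheaf topoi E_1 x E_2, the subobject classifier
is Omega = Omega_1 x Omega_2 (componentwise), so
|Omega(top)| = |Omega_1(top_1)| * |Omega_2(top_2)|.
= 2 * 8 = 16.

16


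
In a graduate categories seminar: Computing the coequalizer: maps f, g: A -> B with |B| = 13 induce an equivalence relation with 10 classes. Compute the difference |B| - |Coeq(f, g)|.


The coequalizer Coeq(f, g) = B / ~ has one element per equivalence class.
|B| = 13, |Coeq(f, g)| = 10.
|B| - |Coeq(f, g)| = 13 - 10 = 3.

3


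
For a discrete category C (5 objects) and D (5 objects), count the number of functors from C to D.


A functor from a discrete category C to D is determined by
where each object maps. Each of the 5 objects of C can map
to any of the 5 objects of D independently.
Number of functors = 5^5 = 3125

3125


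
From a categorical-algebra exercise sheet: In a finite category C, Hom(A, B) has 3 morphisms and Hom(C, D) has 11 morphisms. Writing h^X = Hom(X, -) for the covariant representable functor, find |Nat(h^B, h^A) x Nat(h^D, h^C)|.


By the Yoneda lemma, Nat(h^B, h^A) is isomorphic to Hom(A, B),
so |Nat(h^B, h^A)| = |Hom(A, B)| and |Nat(h^D, h^C)| = |Hom(C, D)|.
|Hom(A, B)| = 3, |Hom(C, D)| = 11.
|Nat(h^B, h^A) x Nat(h^D, h^C)| = 3 * 11 = 33

33


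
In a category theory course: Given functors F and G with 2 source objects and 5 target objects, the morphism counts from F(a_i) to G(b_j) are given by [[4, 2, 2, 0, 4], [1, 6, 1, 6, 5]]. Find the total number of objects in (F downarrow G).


Objects of (F downarrow G) are triples (a, b, h: F(a)->G(b)).
The count equals the sum of all entries in the hom-matrix.
sum(row 0) = 12
sum(row 1) = 19
Grand total = 31

31


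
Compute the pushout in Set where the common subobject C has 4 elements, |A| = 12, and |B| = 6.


The pushout A +_C B identifies the images of C in A and B.
|A +_C B| = |A| + |B| - |C| (for injections).
= 12 + 6 - 4 = 14

14


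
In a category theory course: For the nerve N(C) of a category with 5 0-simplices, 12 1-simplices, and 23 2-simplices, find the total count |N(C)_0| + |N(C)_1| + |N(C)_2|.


The 2-skeleton of the nerve N(C) consists of simplices in dimensions 0, 1, 2:
  |N(C)_0| = 5 (objects)
  |N(C)_1| = 12 (morphisms)
  |N(C)_2| = 23 (composable pairs)
Total = 5 + 12 + 23 = 40

40


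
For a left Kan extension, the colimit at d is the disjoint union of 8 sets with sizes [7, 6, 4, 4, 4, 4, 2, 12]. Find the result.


Pointwise, the left Kan extension (Lan_F H)(d) is the colimit, indexed
by the comma category (F downarrow d), of H composed with the
projection (F downarrow d) -> C. Here that colimit is given
as a coproduct (disjoint union) of sets, so its cardinality is the
sum of the sizes of the summands.
Coproduct of sets with sizes: 7 + 6 + 4 + 4 + 4 + 4 + 2 + 12
= 43

43


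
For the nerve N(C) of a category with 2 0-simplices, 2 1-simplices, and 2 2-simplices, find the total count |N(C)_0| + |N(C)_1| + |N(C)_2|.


The 2-skeleton of the nerve N(C) consists of simplices in dimensions 0, 1, 2:
  |N(C)_0| = 2 (objects)
  |N(C)_1| = 2 (morphisms)
  |N(C)_2| = 2 (composable pairs)
Total = 2 + 2 + 2 = 6

6


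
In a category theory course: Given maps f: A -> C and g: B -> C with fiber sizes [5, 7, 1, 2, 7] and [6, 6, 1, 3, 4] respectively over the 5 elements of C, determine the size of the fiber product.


The pullback A x_C B consists of pairs (a, b) with f(a) = g(b).
For each element c in C, the fiber product has |f^-1(c)| * |g^-1(c)| elements.
Summing over C: 5 * 6 + 7 * 6 + 1 * 1 + 2 * 3 + 7 * 4
= 30 + 42 + 1 + 6 + 28 = 107

107


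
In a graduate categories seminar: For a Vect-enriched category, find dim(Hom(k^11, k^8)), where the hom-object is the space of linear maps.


In Vect-enriched categories, Hom(k^n, k^m) is the space of m x n matrices.
dim(Hom(k^11, k^8)) = 8 * 11 = 88

88


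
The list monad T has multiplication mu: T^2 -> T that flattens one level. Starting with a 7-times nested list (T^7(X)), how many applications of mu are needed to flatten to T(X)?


Each application of mu: T^2 -> T removes one layer of nesting.
Starting at depth 7 (i.e., T^7(X)), we need to reach T(X).
Number of mu applications = 7 - 1 = 6

6


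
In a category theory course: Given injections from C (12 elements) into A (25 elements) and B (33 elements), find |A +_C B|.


The pushout A +_C B identifies the images of C in A and B.
|A +_C B| = |A| + |B| - |C| (for injections).
= 25 + 33 - 12 = 46

46


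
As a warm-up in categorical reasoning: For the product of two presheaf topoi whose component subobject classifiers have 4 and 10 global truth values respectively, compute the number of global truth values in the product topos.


In a product of presheaf topoi E_1 x E_2, the subobject classifier
is Omega = Omega_1 x Omega_2 (componentwise), so
|Omega(top)| = |Omega_1(top_1)| * |Omega_2(top_2)|.
= 4 * 10 = 40.

40


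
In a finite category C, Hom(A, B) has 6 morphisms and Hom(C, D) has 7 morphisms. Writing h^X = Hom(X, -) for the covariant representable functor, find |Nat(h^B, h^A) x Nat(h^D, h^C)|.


By the Yoneda lemma, Nat(h^B, h^A) is isomorphic to Hom(A, B),
so |Nat(h^B, h^A)| = |Hom(A, B)| and |Nat(h^D, h^C)| = |Hom(C, D)|.
|Hom(A, B)| = 6, |Hom(C, D)| = 7.
|Nat(h^B, h^A) x Nat(h^D, h^C)| = 6 * 7 = 42

42


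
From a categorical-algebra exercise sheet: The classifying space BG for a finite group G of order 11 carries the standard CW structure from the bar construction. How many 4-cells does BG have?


In the bar-construction CW model of BG, the n-cells are indexed by
n-tuples [g_1|...|g_n] of non-identity elements of G (degenerate
simplices with some g_i = e do not contribute cells), so there are
(|G| - 1)^n n-cells.
For dim = 4 with |G| = 11:
cells = (11 - 1)^4 = 10^4 = 10000

10000


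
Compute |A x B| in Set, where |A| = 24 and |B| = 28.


In Set, the product A x B is the Cartesian product.
By the universal property, |A x B| = |A| * |B|.
|A x B| = 24 * 28 = 672

672


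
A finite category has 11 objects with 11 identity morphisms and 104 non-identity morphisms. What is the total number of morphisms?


Each object has an identity morphism, giving 11 identities.
Adding the 104 non-identity morphisms:
Total = 11 + 104 = 115

115


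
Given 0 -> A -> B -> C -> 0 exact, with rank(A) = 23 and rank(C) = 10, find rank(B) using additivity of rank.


For a short exact sequence 0 -> A -> B -> C -> 0,
rank is additive: rank(B) = rank(A) + rank(C).
rank(B) = 23 + 10 = 33

33


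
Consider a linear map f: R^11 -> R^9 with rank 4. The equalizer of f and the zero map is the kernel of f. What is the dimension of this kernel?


The equalizer of f and the zero map is ker(f).
By the rank-nullity theorem: dim(ker(f)) = dim(domain) - rank(f).
dim(ker(f)) = 11 - 4 = 7

7


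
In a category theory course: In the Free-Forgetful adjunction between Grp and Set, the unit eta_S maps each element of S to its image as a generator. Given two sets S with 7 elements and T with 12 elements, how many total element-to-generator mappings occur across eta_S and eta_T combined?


The unit eta_X: X -> U(F(X)) of the Free-Forgetful adjunction
maps each element of X to a generator of F(X). For X = S + T (disjoint
union in Set), |S + T| = |S| + |T|.
Total mappings = 7 + 12 = 19.

19


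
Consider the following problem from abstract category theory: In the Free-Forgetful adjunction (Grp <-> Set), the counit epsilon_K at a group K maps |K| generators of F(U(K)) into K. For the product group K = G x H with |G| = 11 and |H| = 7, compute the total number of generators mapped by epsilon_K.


The counit epsilon_K: F(U(K)) -> K of the Free-Forgetful adjunction
maps |K| generators of F(U(K)) into K. For K = G x H (the product group),
|G x H| = |G| * |H|.
Total generators mapped = 11 * 7 = 77.

77


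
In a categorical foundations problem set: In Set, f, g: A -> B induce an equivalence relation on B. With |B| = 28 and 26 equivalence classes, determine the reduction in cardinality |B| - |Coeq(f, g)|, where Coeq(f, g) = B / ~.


The coequalizer Coeq(f, g) = B / ~ has one element per equivalence class.
|B| = 28, |Coeq(f, g)| = 26.
|B| - |Coeq(f, g)| = 28 - 26 = 2.

2


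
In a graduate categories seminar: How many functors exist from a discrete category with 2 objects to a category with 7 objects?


A functor from a discrete category C to D is determined by
where each object maps. Each of the 2 objects of C can map
to any of the 7 objects of D independently.
Number of functors = 7^2 = 49

49


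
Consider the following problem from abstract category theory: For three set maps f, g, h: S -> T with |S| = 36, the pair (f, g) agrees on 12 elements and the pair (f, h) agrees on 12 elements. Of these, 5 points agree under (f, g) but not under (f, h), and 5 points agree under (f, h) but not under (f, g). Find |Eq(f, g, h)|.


Eq(f, g, h) is the triple-agreement set: points in S where all three
maps take the same value. Using inclusion-exclusion on the pairwise data:
Pair (f, g) agrees on 12 points; pair (f, h) on 12 points.
Points agreeing under (f, g) but not (f, h) = 5; under (f, h) but not (f, g) = 5.
Triple-agreement = agreement-in-(f, g) minus points that agree under (f, g) but not (f, h):
|Eq(f, g, h)| = 12 - 5 = 7
(cross-check via (f, h): 12 - 5 = 7.)

7


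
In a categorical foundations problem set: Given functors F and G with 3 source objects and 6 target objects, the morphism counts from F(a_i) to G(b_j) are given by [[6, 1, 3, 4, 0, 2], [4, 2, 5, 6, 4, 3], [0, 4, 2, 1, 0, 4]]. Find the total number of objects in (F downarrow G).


Objects of (F downarrow G) are triples (a, b, h: F(a)->G(b)).
The count equals the sum of all entries in the hom-matrix.
sum(row 0) = 16
sum(row 1) = 24
sum(row 2) = 11
Grand total = 51

51


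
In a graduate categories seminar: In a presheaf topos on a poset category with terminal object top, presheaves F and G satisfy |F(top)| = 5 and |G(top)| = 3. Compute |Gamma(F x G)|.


Global sections of a presheaf on a poset with terminal top satisfy
Gamma(H) ~ H(top). Presheaves admit pointwise products, so
(F x G)(top) = F(top) x G(top) (Cartesian product).
|Gamma(F x G)| = |F(top)| * |G(top)| = 5 * 3 = 15.

15


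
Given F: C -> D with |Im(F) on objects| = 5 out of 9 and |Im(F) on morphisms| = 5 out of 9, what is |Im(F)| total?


The image of F consists of distinct objects and distinct morphisms.
|Im(F)| on objects = 5
|Im(F)| on morphisms = 5
Total image cardinality = 5 + 5 = 10

10


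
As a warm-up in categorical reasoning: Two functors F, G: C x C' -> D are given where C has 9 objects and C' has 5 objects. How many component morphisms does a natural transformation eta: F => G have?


A natural transformation eta: F => G assigns one component morphism per
object of the domain category.
The domain is the product category C x C', so
|Ob(C x C')| = |Ob(C)| * |Ob(C')| = 9 * 5 = 45.
Therefore eta has 45 component morphisms.

45


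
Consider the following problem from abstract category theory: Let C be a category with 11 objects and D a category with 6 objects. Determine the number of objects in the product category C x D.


The product category C x D has objects that are pairs (c, d).
Number of pairs = |Ob(C)| * |Ob(D)| = 11 * 6 = 66

66


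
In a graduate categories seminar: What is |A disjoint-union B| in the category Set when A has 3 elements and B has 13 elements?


In Set, the coproduct A + B is the disjoint union.
|A + B| = |A| + |B| = 3 + 13 = 16

16


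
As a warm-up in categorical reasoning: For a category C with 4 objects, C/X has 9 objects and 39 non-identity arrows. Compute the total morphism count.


In the slice category C/X, objects are morphisms to X.
Identity morphisms: 9 (one per object of C/X).
Non-identity morphisms: 39.
Total = 9 + 39 = 48

48


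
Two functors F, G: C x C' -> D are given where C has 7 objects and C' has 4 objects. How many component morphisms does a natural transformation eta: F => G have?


A natural transformation eta: F => G assigns one component morphism per
object of the domain category.
The domain is the product category C x C', so
|Ob(C x C')| = |Ob(C)| * |Ob(C')| = 7 * 4 = 28.
Therefore eta has 28 component morphisms.

28


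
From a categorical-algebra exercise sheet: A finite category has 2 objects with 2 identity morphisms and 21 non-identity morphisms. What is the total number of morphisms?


Each object has an identity morphism, giving 2 identities.
Adding the 21 non-identity morphisms:
Total = 2 + 21 = 23

23


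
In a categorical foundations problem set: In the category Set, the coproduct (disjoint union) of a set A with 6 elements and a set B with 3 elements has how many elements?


In Set, the coproduct A + B is the disjoint union.
|A + B| = |A| + |B| = 6 + 3 = 9

9


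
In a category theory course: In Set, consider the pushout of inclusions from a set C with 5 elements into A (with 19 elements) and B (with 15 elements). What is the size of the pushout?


The pushout A +_C B identifies the images of C in A and B.
|A +_C B| = |A| + |B| - |C| (for injections).
= 19 + 15 - 5 = 29

29


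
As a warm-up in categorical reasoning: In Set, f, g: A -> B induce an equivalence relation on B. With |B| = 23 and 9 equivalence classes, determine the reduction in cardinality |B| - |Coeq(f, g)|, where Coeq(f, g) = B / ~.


The coequalizer Coeq(f, g) = B / ~ has one element per equivalence class.
|B| = 23, |Coeq(f, g)| = 9.
|B| - |Coeq(f, g)| = 23 - 9 = 14.

14


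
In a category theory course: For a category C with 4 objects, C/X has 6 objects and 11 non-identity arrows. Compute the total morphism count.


In the slice category C/X, objects are morphisms to X.
Identity morphisms: 6 (one per object of C/X).
Non-identity morphisms: 11.
Total = 6 + 11 = 17

17


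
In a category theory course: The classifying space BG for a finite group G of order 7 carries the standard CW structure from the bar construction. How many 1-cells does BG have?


In the bar-construction CW model of BG, the n-cells are indexed by
n-tuples [g_1|...|g_n] of non-identity elements of G (degenerate
simplices with some g_i = e do not contribute cells), so there are
(|G| - 1)^n n-cells.
For dim = 1 with |G| = 7:
cells = (7 - 1)^1 = 6^1 = 6

6


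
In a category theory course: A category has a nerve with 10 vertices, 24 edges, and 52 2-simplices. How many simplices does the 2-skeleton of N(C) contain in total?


The 2-skeleton of the nerve N(C) consists of simplices in dimensions 0, 1, 2:
  |N(C)_0| = 10 (objects)
  |N(C)_1| = 24 (morphisms)
  |N(C)_2| = 52 (composable pairs)
Total = 10 + 24 + 52 = 86

86


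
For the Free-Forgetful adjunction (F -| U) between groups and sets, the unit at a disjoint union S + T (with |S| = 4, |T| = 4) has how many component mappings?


The unit eta_X: X -> U(F(X)) of the Free-Forgetful adjunction
maps each element of X to a generator of F(X). For X = S + T (disjoint
union in Set), |S + T| = |S| + |T|.
Total mappings = 4 + 4 = 8.

8


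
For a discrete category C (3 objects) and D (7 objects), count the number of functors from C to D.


A functor from a discrete category C to D is determined by
where each object maps. Each of the 3 objects of C can map
to any of the 7 objects of D independently.
Number of functors = 7^3 = 343

343


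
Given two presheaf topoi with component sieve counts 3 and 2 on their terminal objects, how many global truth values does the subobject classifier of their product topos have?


In a product of presheaf topoi E_1 x E_2, the subobject classifier
is Omega = Omega_1 x Omega_2 (componentwise), so
|Omega(top)| = |Omega_1(top_1)| * |Omega_2(top_2)|.
= 3 * 2 = 6.

6


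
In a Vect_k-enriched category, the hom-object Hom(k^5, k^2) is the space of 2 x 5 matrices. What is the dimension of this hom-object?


In Vect-enriched categories, Hom(k^n, k^m) is the space of m x n matrices.
dim(Hom(k^5, k^2)) = 2 * 5 = 10

10


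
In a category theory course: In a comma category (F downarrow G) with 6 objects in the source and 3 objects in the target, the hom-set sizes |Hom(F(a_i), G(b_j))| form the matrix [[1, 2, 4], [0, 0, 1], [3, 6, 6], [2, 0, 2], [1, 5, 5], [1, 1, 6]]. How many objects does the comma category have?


Objects of (F downarrow G) are triples (a, b, h: F(a)->G(b)).
The count equals the sum of all entries in the hom-matrix.
sum(row 0) = 7
sum(row 1) = 1
sum(row 2) = 15
sum(row 3) = 4
sum(row 4) = 11
sum(row 5) = 8
Grand total = 46

46


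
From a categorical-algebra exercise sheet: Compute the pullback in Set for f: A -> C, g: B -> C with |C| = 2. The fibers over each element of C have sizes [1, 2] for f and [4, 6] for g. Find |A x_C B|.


The pullback A x_C B consists of pairs (a, b) with f(a) = g(b).
For each element c in C, the fiber product has |f^-1(c)| * |g^-1(c)| elements.
Summing over C: 1 * 4 + 2 * 6
= 4 + 12 = 16

16


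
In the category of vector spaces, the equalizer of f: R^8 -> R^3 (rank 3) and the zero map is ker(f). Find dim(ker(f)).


The equalizer of f and the zero map is ker(f).
By the rank-nullity theorem: dim(ker(f)) = dim(domain) - rank(f).
dim(ker(f)) = 8 - 3 = 5

5


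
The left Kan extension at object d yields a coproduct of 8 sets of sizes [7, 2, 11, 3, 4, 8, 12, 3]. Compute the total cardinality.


Pointwise, the left Kan extension (Lan_F H)(d) is the colimit, indexed
by the comma category (F downarrow d), of H composed with the
projection (F downarrow d) -> C. Here that colimit is given
as a coproduct (disjoint union) of sets, so its cardinality is the
sum of the sizes of the summands.
Coproduct of sets with sizes: 7 + 2 + 11 + 3 + 4 + 8 + 12 + 3
= 50

50


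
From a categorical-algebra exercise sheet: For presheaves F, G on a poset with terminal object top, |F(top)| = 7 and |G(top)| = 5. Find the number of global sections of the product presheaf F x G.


Global sections of a presheaf on a poset with terminal top satisfy
Gamma(H) ~ H(top). Presheaves admit pointwise products, so
(F x G)(top) = F(top) x G(top) (Cartesian product).
|Gamma(F x G)| = |F(top)| * |G(top)| = 7 * 5 = 35.

35


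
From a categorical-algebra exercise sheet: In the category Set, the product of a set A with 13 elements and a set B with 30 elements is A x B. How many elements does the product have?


In Set, the product A x B is the Cartesian product.
By the universal property, |A x B| = |A| * |B|.
|A x B| = 13 * 30 = 390

390


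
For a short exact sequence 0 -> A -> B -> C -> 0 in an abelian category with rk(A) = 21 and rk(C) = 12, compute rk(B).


For a short exact sequence 0 -> A -> B -> C -> 0,
rank is additive: rank(B) = rank(A) + rank(C).
rank(B) = 21 + 12 = 33

33


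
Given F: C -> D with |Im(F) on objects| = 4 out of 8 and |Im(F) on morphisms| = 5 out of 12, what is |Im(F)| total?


The image of F consists of distinct objects and distinct morphisms.
|Im(F)| on objects = 4
|Im(F)| on morphisms = 5
Total image cardinality = 4 + 5 = 9

9


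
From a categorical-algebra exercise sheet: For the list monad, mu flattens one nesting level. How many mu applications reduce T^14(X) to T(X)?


Each application of mu: T^2 -> T removes one layer of nesting.
Starting at depth 14 (i.e., T^14(X)), we need to reach T(X).
Number of mu applications = 14 - 1 = 13

13


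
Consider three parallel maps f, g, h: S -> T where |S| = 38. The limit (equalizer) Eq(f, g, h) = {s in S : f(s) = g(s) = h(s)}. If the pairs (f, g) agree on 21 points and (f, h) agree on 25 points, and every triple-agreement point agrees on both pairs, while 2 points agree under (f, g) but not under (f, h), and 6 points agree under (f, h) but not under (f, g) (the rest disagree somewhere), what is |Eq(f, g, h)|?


Eq(f, g, h) is the triple-agreement set: points in S where all three
maps take the same value. Using inclusion-exclusion on the pairwise data:
Pair (f, g) agrees on 21 points; pair (f, h) on 25 points.
Points agreeing under (f, g) but not (f, h) = 2; under (f, h) but not (f, g) = 6.
Triple-agreement = agreement-in-(f, g) minus points that agree under (f, g) but not (f, h):
|Eq(f, g, h)| = 21 - 2 = 19
(cross-check via (f, h): 25 - 6 = 19.)

19


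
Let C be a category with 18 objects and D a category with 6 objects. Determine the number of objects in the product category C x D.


The product category C x D has objects that are pairs (c, d).
Number of pairs = |Ob(C)| * |Ob(D)| = 18 * 6 = 108

108


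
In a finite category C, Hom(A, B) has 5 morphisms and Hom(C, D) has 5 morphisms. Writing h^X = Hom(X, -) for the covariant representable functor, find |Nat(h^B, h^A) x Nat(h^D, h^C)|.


By the Yoneda lemma, Nat(h^B, h^A) is isomorphic to Hom(A, B),
so |Nat(h^B, h^A)| = |Hom(A, B)| and |Nat(h^D, h^C)| = |Hom(C, D)|.
|Hom(A, B)| = 5, |Hom(C, D)| = 5.
|Nat(h^B, h^A) x Nat(h^D, h^C)| = 5 * 5 = 25

25


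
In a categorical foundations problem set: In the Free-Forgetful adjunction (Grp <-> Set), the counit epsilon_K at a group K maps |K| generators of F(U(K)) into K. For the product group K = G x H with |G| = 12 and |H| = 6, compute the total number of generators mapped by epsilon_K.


The counit epsilon_K: F(U(K)) -> K of the Free-Forgetful adjunction
maps |K| generators of F(U(K)) into K. For K = G x H (the product group),
|G x H| = |G| * |H|.
Total generators mapped = 12 * 6 = 72.

72


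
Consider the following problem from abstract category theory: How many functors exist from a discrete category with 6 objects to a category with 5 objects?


A functor from a discrete category C to D is determined by
where each object maps. Each of the 6 objects of C can map
to any of the 5 objects of D independently.
Number of functors = 5^6 = 15625

15625


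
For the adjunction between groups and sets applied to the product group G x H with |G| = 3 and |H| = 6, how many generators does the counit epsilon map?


The counit epsilon_K: F(U(K)) -> K of the Free-Forgetful adjunction
maps |K| generators of F(U(K)) into K. For K = G x H (the product group),
|G x H| = |G| * |H|.
Total generators mapped = 3 * 6 = 18.

18


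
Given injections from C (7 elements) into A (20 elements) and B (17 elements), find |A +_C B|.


The pushout A +_C B identifies the images of C in A and B.
|A +_C B| = |A| + |B| - |C| (for injections).
= 20 + 17 - 7 = 30

30


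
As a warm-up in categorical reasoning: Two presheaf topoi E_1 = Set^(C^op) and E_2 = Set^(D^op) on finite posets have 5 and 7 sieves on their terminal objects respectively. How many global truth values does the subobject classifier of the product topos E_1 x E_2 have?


In a product of presheaf topoi E_1 x E_2, the subobject classifier
is Omega = Omega_1 x Omega_2 (componentwise), so
|Omega(top)| = |Omega_1(top_1)| * |Omega_2(top_2)|.
= 5 * 7 = 35.

35


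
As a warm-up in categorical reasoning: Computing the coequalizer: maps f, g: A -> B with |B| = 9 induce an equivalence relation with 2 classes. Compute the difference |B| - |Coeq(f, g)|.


The coequalizer Coeq(f, g) = B / ~ has one element per equivalence class.
|B| = 9, |Coeq(f, g)| = 2.
|B| - |Coeq(f, g)| = 9 - 2 = 7.

7


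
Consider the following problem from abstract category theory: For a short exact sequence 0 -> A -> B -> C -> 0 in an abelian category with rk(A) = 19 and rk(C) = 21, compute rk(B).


For a short exact sequence 0 -> A -> B -> C -> 0,
rank is additive: rank(B) = rank(A) + rank(C).
rank(B) = 19 + 21 = 40

40


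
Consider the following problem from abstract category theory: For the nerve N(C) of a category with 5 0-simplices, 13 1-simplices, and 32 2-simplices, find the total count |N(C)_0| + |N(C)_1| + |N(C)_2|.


The 2-skeleton of the nerve N(C) consists of simplices in dimensions 0, 1, 2:
  |N(C)_0| = 5 (objects)
  |N(C)_1| = 13 (morphisms)
  |N(C)_2| = 32 (composable pairs)
Total = 5 + 13 + 32 = 50

50


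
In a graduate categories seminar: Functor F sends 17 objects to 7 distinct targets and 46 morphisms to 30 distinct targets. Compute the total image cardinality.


The image of F consists of distinct objects and distinct morphisms.
|Im(F)| on objects = 7
|Im(F)| on morphisms = 30
Total image cardinality = 7 + 30 = 37

37


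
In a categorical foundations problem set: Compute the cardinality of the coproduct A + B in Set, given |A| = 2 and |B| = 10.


In Set, the coproduct A + B is the disjoint union.
|A + B| = |A| + |B| = 2 + 10 = 12

12


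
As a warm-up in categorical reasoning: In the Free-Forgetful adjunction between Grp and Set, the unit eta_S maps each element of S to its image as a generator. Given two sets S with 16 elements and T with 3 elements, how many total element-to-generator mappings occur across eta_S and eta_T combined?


The unit eta_X: X -> U(F(X)) of the Free-Forgetful adjunction
maps each element of X to a generator of F(X). For X = S + T (disjoint
union in Set), |S + T| = |S| + |T|.
Total mappings = 16 + 3 = 19.

19


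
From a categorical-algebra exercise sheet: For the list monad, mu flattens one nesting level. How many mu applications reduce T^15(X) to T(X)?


Each application of mu: T^2 -> T removes one layer of nesting.
Starting at depth 15 (i.e., T^15(X)), we need to reach T(X).
Number of mu applications = 15 - 1 = 14

14


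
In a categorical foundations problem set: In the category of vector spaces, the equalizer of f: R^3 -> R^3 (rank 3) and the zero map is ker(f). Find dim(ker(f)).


The equalizer of f and the zero map is ker(f).
By the rank-nullity theorem: dim(ker(f)) = dim(domain) - rank(f).
dim(ker(f)) = 3 - 3 = 0

0


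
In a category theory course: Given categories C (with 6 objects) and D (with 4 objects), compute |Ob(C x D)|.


The product category C x D has objects that are pairs (c, d).
Number of pairs = |Ob(C)| * |Ob(D)| = 6 * 4 = 24

24


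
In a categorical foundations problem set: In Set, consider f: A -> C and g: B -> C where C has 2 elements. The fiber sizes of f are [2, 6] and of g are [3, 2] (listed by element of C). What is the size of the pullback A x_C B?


The pullback A x_C B consists of pairs (a, b) with f(a) = g(b).
For each element c in C, the fiber product has |f^-1(c)| * |g^-1(c)| elements.
Summing over C: 2 * 3 + 6 * 2
= 6 + 12 = 18

18


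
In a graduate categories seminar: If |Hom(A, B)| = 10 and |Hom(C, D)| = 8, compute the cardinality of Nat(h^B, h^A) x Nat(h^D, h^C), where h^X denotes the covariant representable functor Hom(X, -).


By the Yoneda lemma, Nat(h^B, h^A) is isomorphic to Hom(A, B),
so |Nat(h^B, h^A)| = |Hom(A, B)| and |Nat(h^D, h^C)| = |Hom(C, D)|.
|Hom(A, B)| = 10, |Hom(C, D)| = 8.
|Nat(h^B, h^A) x Nat(h^D, h^C)| = 10 * 8 = 80

80


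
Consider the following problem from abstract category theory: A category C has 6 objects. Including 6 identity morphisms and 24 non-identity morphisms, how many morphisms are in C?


Each object has an identity morphism, giving 6 identities.
Adding the 24 non-identity morphisms:
Total = 6 + 24 = 30

30


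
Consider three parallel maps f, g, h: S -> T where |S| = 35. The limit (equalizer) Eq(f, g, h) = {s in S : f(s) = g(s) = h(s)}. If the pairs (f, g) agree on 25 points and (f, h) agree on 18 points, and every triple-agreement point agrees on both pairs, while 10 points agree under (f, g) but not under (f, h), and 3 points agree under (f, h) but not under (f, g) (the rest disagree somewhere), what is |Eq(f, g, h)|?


Eq(f, g, h) is the triple-agreement set: points in S where all three
maps take the same value. Using inclusion-exclusion on the pairwise data:
Pair (f, g) agrees on 25 points; pair (f, h) on 18 points.
Points agreeing under (f, g) but not (f, h) = 10; under (f, h) but not (f, g) = 3.
Triple-agreement = agreement-in-(f, g) minus points that agree under (f, g) but not (f, h):
|Eq(f, g, h)| = 25 - 10 = 15
(cross-check via (f, h): 18 - 3 = 15.)

15


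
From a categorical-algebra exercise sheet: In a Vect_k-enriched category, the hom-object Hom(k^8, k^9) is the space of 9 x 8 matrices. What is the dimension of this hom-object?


In Vect-enriched categories, Hom(k^n, k^m) is the space of m x n matrices.
dim(Hom(k^8, k^9)) = 9 * 8 = 72

72


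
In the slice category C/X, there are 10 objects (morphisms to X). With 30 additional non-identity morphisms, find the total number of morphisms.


In the slice category C/X, objects are morphisms to X.
Identity morphisms: 10 (one per object of C/X).
Non-identity morphisms: 30.
Total = 10 + 30 = 40

40


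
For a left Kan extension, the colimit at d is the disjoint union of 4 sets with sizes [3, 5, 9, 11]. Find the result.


Pointwise, the left Kan extension (Lan_F H)(d) is the colimit, indexed
by the comma category (F downarrow d), of H composed with the
projection (F downarrow d) -> C. Here that colimit is given
as a coproduct (disjoint union) of sets, so its cardinality is the
sum of the sizes of the summands.
Coproduct of sets with sizes: 3 + 5 + 9 + 11
= 28

28


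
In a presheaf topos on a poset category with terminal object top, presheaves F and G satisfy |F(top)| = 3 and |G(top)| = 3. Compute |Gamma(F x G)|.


Global sections of a presheaf on a poset with terminal top satisfy
Gamma(H) ~ H(top). Presheaves admit pointwise products, so
(F x G)(top) = F(top) x G(top) (Cartesian product).
|Gamma(F x G)| = |F(top)| * |G(top)| = 3 * 3 = 9.

9


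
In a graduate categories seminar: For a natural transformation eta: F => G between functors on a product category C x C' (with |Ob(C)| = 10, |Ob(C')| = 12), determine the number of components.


A natural transformation eta: F => G assigns one component morphism per
object of the domain category.
The domain is the product category C x C', so
|Ob(C x C')| = |Ob(C)| * |Ob(C')| = 10 * 12 = 120.
Therefore eta has 120 component morphisms.

120


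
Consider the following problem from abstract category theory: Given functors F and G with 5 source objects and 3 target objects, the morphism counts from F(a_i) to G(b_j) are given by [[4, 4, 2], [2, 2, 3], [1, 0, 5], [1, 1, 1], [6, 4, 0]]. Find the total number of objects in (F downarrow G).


Objects of (F downarrow G) are triples (a, b, h: F(a)->G(b)).
The count equals the sum of all entries in the hom-matrix.
sum(row 0) = 10
sum(row 1) = 7
sum(row 2) = 6
sum(row 3) = 3
sum(row 4) = 10
Grand total = 36

36


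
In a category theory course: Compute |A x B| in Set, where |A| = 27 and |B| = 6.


In Set, the product A x B is the Cartesian product.
By the universal property, |A x B| = |A| * |B|.
|A x B| = 27 * 6 = 162

162


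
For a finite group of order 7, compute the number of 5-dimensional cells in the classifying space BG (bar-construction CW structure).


In the bar-construction CW model of BG, the n-cells are indexed by
n-tuples [g_1|...|g_n] of non-identity elements of G (degenerate
simplices with some g_i = e do not contribute cells), so there are
(|G| - 1)^n n-cells.
For dim = 5 with |G| = 7:
cells = (7 - 1)^5 = 6^5 = 7776

7776


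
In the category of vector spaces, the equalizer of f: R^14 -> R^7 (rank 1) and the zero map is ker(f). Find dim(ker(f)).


The equalizer of f and the zero map is ker(f).
By the rank-nullity theorem: dim(ker(f)) = dim(domain) - rank(f).
dim(ker(f)) = 14 - 1 = 13

13


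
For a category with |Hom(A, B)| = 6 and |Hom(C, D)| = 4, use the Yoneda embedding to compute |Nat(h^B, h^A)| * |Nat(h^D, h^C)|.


By the Yoneda lemma, Nat(h^B, h^A) is isomorphic to Hom(A, B),
so |Nat(h^B, h^A)| = |Hom(A, B)| and |Nat(h^D, h^C)| = |Hom(C, D)|.
|Hom(A, B)| = 6, |Hom(C, D)| = 4.
|Nat(h^B, h^A) x Nat(h^D, h^C)| = 6 * 4 = 24

24


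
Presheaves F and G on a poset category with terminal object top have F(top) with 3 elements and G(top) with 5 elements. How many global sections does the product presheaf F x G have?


Global sections of a presheaf on a poset with terminal top satisfy
Gamma(H) ~ H(top). Presheaves admit pointwise products, so
(F x G)(top) = F(top) x G(top) (Cartesian product).
|Gamma(F x G)| = |F(top)| * |G(top)| = 3 * 5 = 15.

15


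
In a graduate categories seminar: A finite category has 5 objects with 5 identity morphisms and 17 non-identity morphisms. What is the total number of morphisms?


Each object has an identity morphism, giving 5 identities.
Adding the 17 non-identity morphisms:
Total = 5 + 17 = 22

22


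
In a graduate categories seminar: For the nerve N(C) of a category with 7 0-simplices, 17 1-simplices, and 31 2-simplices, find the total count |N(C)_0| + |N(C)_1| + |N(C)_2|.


The 2-skeleton of the nerve N(C) consists of simplices in dimensions 0, 1, 2:
  |N(C)_0| = 7 (objects)
  |N(C)_1| = 17 (morphisms)
  |N(C)_2| = 31 (composable pairs)
Total = 7 + 17 + 31 = 55

55


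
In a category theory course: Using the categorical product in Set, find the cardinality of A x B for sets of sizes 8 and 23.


In Set, the product A x B is the Cartesian product.
By the universal property, |A x B| = |A| * |B|.
|A x B| = 8 * 23 = 184

184


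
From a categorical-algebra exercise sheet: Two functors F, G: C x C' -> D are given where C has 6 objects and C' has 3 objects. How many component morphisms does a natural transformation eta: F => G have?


A natural transformation eta: F => G assigns one component morphism per
object of the domain category.
The domain is the product category C x C', so
|Ob(C x C')| = |Ob(C)| * |Ob(C')| = 6 * 3 = 18.
Therefore eta has 18 component morphisms.

18
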